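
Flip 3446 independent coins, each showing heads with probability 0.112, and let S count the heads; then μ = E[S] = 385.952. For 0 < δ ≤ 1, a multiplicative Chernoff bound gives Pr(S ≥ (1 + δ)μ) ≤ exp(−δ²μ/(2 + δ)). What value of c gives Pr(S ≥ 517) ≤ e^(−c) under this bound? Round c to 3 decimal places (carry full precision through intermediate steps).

Write 517 = (1 + δ)μ, so δ = 517/385.952 − 1 = 0.3395448…
Then the exponent is δ²μ/(2 + δ) = (517 − μ)² / (μ·(2 + δ)) = 19.019370.

19.019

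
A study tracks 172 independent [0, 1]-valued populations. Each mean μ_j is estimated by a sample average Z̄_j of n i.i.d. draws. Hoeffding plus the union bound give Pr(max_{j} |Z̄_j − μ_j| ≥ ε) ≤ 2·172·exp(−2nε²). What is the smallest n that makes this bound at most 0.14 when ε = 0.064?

953

Need 2·172·exp(−2nε²) ≤ 0.14, i.e. exp(−2nε²) ≤ 0.14/344.
So 2nε² ≥ ln(344/0.14) = 7.806755.
Hence n ≥ 7.806755/(2·0.064²) = 952.973.
The smallest integer n is 953.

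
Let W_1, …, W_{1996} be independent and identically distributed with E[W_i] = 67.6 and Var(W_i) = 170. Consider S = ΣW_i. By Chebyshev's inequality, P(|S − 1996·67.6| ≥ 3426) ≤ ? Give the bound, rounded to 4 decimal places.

0.0289

Var(S) = n·Var(W_i) = 1996·170 = 339320.
Chebyshev: P(|S − 1996·67.6| ≥ 3426) ≤ Var(S)/3426² = 339320/11737476 = 0.0289.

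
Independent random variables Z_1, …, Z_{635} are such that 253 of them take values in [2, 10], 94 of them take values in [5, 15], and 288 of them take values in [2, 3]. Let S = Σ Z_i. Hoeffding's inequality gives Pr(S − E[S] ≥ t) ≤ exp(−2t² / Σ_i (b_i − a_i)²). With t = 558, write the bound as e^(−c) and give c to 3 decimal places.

Σ(b_i − a_i)² = 253·8² + 94·10² + 288·1² = 25880.
c = 2t² / 25880 = 2·558² / 25880 = 24.0621.

24.062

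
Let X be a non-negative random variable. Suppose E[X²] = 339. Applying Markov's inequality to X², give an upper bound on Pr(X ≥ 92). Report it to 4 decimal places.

0.0401

Since X ≥ 0, the event {X ≥ 92} is the same as {X² ≥ 8464}.
Markov's inequality applied to X² gives Pr(X² ≥ 8464) ≤ E[X²]/8464 = 339/8464 = 0.0401.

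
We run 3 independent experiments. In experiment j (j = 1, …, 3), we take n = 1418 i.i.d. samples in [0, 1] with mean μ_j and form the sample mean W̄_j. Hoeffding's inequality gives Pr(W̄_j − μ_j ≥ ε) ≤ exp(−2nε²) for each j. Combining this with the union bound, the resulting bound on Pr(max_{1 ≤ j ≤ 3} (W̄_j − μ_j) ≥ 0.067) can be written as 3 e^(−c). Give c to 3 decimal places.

Union bound over the 3 events: Pr(max_{1 ≤ j ≤ 3} (W̄_j − μ_j) ≥ 0.067) ≤ 3·exp(−2nε²) = 3 exp(−2·1418·0.067²).
So c = 2·1418·0.067² = 12.7308.

12.731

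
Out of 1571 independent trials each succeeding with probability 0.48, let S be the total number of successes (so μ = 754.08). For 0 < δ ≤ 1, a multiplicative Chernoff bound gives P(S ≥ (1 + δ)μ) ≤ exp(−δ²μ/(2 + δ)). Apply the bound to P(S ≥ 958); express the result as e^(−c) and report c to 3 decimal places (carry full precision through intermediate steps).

24.288

Write 958 = (1 + δ)μ, so δ = 958/754.08 − 1 = 0.2704222…
Then the exponent is δ²μ/(2 + δ) = (958 − μ)² / (μ·(2 + δ)) = 24.288215.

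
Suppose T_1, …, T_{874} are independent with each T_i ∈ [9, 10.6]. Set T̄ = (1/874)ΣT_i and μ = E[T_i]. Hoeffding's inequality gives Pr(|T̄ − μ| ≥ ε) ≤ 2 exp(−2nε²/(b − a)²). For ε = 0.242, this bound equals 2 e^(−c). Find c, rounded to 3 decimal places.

39.988

c = 2nε²/(b − a)² = 2·874·0.242² / 1.6² = 39.9882.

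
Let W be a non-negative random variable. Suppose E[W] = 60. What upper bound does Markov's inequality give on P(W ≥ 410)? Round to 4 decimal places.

0.1463

Markov's inequality: for a non-negative random variable, P(W ≥ a) ≤ E[W]/a.
Here E[W] = 60 and a = 410, so the bound is 60/410 = 0.1463.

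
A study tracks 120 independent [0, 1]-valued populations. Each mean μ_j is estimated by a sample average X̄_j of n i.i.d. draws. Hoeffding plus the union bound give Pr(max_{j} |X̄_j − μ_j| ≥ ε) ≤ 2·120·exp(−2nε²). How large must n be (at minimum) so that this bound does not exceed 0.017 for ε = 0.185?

Need 2·120·exp(−2nε²) ≤ 0.017, i.e. exp(−2nε²) ≤ 0.017/240.
So 2nε² ≥ ln(240/0.017) = 9.555181.
Hence n ≥ 9.555181/(2·0.185²) = 139.594.
The smallest integer n is 140.

140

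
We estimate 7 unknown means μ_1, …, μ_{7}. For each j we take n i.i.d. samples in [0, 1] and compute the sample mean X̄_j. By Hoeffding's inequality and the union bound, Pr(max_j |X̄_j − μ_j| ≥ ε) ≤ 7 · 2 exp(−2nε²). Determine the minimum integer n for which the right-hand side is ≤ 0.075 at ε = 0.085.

362

Need 2·7·exp(−2nε²) ≤ 0.075, i.e. exp(−2nε²) ≤ 0.075/14.
So 2nε² ≥ ln(14/0.075) = 5.229324.
Hence n ≥ 5.229324/(2·0.085²) = 361.891.
The smallest integer n is 362.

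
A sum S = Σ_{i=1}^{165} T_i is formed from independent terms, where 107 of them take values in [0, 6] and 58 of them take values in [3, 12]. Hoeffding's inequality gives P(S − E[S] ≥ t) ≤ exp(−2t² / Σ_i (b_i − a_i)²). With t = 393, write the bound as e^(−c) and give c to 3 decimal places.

Σ(b_i − a_i)² = 107·6² + 58·9² = 8550.
c = 2t² / 8550 = 2·393² / 8550 = 36.1284.

36.128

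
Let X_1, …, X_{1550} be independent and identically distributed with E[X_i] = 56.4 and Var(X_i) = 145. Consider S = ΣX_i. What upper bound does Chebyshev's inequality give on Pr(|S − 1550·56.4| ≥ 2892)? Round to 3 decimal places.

0.027

Var(S) = n·Var(X_i) = 1550·145 = 224750.
Chebyshev: Pr(|S − 1550·56.4| ≥ 2892) ≤ Var(S)/2892² = 224750/8363664 = 0.0269.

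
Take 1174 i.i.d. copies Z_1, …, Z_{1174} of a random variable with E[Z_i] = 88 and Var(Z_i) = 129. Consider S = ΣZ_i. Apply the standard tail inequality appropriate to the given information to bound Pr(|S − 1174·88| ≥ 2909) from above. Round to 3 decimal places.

With mean and variance of each term known, Chebyshev's inequality bounds the deviation of the sum (or sample mean).
Var(S) = n·Var(Z_i) = 1174·129 = 151446.
Chebyshev: Pr(|S − 1174·88| ≥ 2909) ≤ Var(S)/2909² = 151446/8462281 = 0.0179.

0.018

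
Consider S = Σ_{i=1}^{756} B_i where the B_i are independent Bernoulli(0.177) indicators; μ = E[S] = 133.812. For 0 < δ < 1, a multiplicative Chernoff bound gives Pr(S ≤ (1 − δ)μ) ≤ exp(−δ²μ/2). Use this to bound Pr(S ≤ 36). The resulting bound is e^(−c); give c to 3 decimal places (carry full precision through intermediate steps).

35.749

Write 36 = (1 − δ)μ, so δ = 1 − 36/133.812 = 0.7309658…
Then the exponent is δ²μ/2 = (μ − 36)²/(2μ) = 35.748615.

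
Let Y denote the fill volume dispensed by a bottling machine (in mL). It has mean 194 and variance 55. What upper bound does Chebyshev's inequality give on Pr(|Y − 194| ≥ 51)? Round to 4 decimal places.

0.0211

Chebyshev: Pr(|Y − μ| ≥ t) ≤ Var(Y)/t².
Bound = 55 / 2601 = 0.0211.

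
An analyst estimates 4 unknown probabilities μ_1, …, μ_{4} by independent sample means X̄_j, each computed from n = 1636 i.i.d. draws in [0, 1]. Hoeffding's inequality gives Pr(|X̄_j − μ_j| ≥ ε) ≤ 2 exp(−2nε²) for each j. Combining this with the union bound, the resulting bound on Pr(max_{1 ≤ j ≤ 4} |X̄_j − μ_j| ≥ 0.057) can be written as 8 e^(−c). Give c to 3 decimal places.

10.631

Union bound over the 4 events: Pr(max_{1 ≤ j ≤ 4} |X̄_j − μ_j| ≥ 0.057) ≤ 4·2·exp(−2nε²) = 8 exp(−2·1636·0.057²).
So c = 2·1636·0.057² = 10.6307.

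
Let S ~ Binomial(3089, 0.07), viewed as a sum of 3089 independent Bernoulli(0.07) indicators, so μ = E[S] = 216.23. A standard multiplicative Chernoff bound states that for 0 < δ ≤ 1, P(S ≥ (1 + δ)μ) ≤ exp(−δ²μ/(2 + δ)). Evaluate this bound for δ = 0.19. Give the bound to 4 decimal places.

0.0283

Exponent = δ²μ/(2 + δ) = 0.19²·216.23/2.19 = 3.5643.
Bound = exp(−3.5643) = 0.02832.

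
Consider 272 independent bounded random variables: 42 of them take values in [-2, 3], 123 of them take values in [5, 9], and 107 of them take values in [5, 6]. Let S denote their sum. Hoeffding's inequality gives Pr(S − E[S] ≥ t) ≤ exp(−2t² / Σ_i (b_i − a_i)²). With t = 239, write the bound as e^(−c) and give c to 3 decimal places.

Σ(b_i − a_i)² = 42·5² + 123·4² + 107·1² = 3125.
c = 2t² / 3125 = 2·239² / 3125 = 36.5574.

36.557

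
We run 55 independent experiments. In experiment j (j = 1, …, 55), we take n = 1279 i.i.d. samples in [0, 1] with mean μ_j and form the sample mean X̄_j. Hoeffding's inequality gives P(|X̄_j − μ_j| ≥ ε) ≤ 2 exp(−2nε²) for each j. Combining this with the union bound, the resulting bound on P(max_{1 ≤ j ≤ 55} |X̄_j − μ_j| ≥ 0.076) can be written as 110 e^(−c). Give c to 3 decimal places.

Union bound over the 55 events: P(max_{1 ≤ j ≤ 55} |X̄_j − μ_j| ≥ 0.076) ≤ 55·2·exp(−2nε²) = 110 exp(−2·1279·0.076²).
So c = 2·1279·0.076² = 14.7750.

14.775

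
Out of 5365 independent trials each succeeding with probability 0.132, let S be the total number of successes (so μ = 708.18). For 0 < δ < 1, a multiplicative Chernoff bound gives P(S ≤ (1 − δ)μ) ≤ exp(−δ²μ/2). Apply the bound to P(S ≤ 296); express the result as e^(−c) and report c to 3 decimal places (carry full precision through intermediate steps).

Write 296 = (1 − δ)μ, so δ = 1 − 296/708.18 = 0.5820272…
Then the exponent is δ²μ/2 = (μ − 296)²/(2μ) = 119.949979.

119.950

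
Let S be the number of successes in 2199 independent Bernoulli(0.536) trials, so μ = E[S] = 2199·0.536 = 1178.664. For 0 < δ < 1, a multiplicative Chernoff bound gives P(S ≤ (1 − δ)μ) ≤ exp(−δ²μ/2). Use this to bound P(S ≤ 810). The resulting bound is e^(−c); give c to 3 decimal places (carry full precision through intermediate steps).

57.656

Write 810 = (1 − δ)μ, so δ = 1 − 810/1178.664 = 0.3127813…
Then the exponent is δ²μ/2 = (μ − 810)²/(2μ) = 57.655593.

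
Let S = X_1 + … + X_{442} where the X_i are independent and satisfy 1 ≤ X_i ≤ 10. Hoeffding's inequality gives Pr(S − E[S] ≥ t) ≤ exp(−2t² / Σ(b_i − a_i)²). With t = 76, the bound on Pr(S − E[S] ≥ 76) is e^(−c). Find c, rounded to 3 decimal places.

Σ(b_i − a_i)² = 442·(9)² = 35802.
c = 2t²/35802 = 2·76²/35802 = 0.3227.

0.323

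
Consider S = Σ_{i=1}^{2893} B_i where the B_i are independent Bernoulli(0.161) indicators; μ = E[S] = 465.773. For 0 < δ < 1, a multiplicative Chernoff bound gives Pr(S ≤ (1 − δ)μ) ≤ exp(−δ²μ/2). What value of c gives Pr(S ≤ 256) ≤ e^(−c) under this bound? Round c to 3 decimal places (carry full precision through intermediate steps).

Write 256 = (1 − δ)μ, so δ = 1 − 256/465.773 = 0.450376…
Then the exponent is δ²μ/2 = (μ − 256)²/(2μ) = 47.238367.

47.238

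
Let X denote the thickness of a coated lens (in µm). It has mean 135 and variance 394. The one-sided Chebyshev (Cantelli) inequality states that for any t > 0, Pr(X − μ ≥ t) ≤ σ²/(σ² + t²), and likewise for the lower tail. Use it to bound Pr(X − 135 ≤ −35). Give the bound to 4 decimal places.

Here σ² = 394 and t = 35, so σ² + t² = 1619.
Cantelli's bound: 394/1619 = 0.2434.

0.2434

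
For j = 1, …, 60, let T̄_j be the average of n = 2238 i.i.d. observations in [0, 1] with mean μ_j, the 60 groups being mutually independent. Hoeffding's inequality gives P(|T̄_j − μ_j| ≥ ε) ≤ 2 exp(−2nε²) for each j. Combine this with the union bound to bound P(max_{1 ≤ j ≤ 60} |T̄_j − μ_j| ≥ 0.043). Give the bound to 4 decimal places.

0.0305

Per-experiment Hoeffding bound: 2·exp(−2·2238·0.043²) = 2·exp(−8.27612) = 0.00050904.
Union bound over 60 events: 60·0.00050904 = 0.03054.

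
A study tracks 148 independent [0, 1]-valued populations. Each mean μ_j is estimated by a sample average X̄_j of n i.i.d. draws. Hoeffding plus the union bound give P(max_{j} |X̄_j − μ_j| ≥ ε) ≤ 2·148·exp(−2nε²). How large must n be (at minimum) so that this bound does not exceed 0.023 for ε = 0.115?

358

Need 2·148·exp(−2nε²) ≤ 0.023, i.e. exp(−2nε²) ≤ 0.023/296.
So 2nε² ≥ ln(296/0.023) = 9.462621.
Hence n ≥ 9.462621/(2·0.115²) = 357.755.
The smallest integer n is 358.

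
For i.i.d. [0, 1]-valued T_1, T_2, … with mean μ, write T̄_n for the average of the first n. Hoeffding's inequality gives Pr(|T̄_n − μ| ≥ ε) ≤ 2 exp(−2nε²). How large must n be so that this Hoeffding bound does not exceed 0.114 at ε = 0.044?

Require 2·exp(−2nε²) ≤ 0.114, i.e. 2nε² ≥ ln(2/0.114) = 2.864704.
So n ≥ 2.864704 / (2·0.044²) = 739.851.
The smallest integer n is 740.

740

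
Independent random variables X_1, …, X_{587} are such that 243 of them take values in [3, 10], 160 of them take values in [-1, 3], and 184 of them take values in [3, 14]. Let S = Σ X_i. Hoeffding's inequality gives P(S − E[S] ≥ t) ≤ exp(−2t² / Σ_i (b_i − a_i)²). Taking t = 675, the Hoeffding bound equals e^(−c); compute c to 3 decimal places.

24.809

Σ(b_i − a_i)² = 243·7² + 160·4² + 184·11² = 36731.
c = 2t² / 36731 = 2·675² / 36731 = 24.8087.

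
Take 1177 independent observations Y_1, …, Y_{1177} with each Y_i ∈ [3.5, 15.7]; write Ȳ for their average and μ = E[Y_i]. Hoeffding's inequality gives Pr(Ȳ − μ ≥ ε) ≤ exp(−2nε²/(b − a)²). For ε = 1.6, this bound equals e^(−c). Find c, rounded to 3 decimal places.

c = 2nε²/(b − a)² = 2·1177·1.6² / 12.2² = 40.4880.

40.488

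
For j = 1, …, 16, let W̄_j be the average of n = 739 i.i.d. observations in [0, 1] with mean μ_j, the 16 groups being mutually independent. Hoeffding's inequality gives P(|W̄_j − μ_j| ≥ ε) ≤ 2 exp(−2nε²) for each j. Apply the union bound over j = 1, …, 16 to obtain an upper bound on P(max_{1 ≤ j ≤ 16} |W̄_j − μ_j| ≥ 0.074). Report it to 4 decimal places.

0.0098

Per-experiment Hoeffding bound: 2·exp(−2·739·0.074²) = 2·exp(−8.09353) = 0.00061102.
Union bound over 16 events: 16·0.00061102 = 0.00978.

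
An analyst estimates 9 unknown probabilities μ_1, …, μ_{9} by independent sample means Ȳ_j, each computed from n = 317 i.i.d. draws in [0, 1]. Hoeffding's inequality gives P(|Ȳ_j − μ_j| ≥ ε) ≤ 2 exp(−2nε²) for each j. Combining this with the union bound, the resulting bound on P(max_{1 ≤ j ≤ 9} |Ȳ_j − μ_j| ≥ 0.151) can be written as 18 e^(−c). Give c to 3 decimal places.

Union bound over the 9 events: P(max_{1 ≤ j ≤ 9} |Ȳ_j − μ_j| ≥ 0.151) ≤ 9·2·exp(−2nε²) = 18 exp(−2·317·0.151²).
So c = 2·317·0.151² = 14.4558.

14.456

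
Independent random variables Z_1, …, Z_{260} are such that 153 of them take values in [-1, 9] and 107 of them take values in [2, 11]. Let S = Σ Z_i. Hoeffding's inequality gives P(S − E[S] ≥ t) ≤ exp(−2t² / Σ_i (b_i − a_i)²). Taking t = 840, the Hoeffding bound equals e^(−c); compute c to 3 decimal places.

58.881

Σ(b_i − a_i)² = 153·10² + 107·9² = 23967.
c = 2t² / 23967 = 2·840² / 23967 = 58.8810.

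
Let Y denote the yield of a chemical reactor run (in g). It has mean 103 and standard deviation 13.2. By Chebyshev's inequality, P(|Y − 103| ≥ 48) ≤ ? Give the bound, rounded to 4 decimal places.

0.0756

Chebyshev: P(|Y − μ| ≥ t) ≤ Var(Y)/t².
Var(Y) = σ² = 13.2² = 174.24.
Bound = 174.24 / 2304 = 0.0756.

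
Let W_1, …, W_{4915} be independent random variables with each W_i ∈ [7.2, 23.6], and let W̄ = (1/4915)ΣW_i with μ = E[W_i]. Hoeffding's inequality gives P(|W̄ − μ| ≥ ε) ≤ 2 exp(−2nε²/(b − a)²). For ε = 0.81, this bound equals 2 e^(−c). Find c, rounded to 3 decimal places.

23.979

c = 2nε²/(b − a)² = 2·4915·0.81² / 16.4² = 23.9793.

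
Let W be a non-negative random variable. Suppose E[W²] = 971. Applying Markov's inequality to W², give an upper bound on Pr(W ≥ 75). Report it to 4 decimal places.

Since W ≥ 0, the event {W ≥ 75} is the same as {W² ≥ 5625}.
Markov's inequality applied to W² gives Pr(W² ≥ 5625) ≤ E[W²]/5625 = 971/5625 = 0.1726.

0.1726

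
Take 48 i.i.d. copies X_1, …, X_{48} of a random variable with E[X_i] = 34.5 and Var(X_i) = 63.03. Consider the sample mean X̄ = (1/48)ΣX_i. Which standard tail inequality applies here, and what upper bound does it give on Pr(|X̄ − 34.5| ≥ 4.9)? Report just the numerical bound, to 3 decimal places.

0.055

With mean and variance of each term known, Chebyshev's inequality bounds the deviation of the sum (or sample mean).
Var(X̄) = Var(X_i)/n = 63.03/48 = 1.3131.
Chebyshev: Pr(|X̄ − 34.5| ≥ 4.9) ≤ Var(X̄)/(4.9)² = 63.03/(48·4.9²) = 0.0547.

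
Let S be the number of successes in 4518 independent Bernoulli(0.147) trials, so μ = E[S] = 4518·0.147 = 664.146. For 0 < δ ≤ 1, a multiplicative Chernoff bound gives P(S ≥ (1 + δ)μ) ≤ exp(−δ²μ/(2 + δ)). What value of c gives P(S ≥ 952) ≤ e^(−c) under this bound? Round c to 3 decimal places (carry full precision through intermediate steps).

Write 952 = (1 + δ)μ, so δ = 952/664.146 − 1 = 0.4334198…
Then the exponent is δ²μ/(2 + δ) = (952 − μ)² / (μ·(2 + δ)) = 51.270074.

51.270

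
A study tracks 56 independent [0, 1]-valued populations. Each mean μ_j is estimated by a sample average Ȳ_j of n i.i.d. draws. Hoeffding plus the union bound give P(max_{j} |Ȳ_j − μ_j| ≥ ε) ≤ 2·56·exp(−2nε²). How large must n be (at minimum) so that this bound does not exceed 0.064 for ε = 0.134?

208

Need 2·56·exp(−2nε²) ≤ 0.064, i.e. exp(−2nε²) ≤ 0.064/112.
So 2nε² ≥ ln(112/0.064) = 7.467371.
Hence n ≥ 7.467371/(2·0.134²) = 207.935.
The smallest integer n is 208.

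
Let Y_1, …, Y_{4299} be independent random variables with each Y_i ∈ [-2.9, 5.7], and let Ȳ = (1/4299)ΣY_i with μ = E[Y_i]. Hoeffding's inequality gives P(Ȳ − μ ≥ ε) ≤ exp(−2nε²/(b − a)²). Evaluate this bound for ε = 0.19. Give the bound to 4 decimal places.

Exponent: 2nε²/(b − a)² = 2·4299·0.19² / 8.6² = 4.19670.
Bound = exp(−4.19670) = 0.01505.

0.0150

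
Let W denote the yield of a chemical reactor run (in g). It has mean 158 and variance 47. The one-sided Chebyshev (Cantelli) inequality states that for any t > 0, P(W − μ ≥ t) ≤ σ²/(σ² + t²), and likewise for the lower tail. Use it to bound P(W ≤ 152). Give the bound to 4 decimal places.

0.5663

Here σ² = 47 and t = 6, so σ² + t² = 83.
Cantelli's bound: 47/83 = 0.5663.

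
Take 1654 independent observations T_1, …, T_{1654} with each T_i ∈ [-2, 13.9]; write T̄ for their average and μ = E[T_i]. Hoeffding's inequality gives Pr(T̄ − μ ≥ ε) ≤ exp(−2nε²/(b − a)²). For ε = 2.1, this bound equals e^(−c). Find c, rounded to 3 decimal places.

c = 2nε²/(b − a)² = 2·1654·2.1² / 15.9² = 57.7045.

57.705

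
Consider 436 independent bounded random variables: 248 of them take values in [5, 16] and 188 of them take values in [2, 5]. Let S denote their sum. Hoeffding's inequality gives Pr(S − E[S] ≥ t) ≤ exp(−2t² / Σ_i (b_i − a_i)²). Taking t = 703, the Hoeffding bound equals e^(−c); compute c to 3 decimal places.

31.180

Σ(b_i − a_i)² = 248·11² + 188·3² = 31700.
c = 2t² / 31700 = 2·703² / 31700 = 31.1804.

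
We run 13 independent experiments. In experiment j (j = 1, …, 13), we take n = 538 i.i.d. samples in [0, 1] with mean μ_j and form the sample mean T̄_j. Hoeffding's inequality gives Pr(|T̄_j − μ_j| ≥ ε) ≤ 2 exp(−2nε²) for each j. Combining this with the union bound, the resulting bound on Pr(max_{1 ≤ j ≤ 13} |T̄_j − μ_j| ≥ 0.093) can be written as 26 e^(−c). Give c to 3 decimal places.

9.306

Union bound over the 13 events: Pr(max_{1 ≤ j ≤ 13} |T̄_j − μ_j| ≥ 0.093) ≤ 13·2·exp(−2nε²) = 26 exp(−2·538·0.093²).
So c = 2·538·0.093² = 9.3063.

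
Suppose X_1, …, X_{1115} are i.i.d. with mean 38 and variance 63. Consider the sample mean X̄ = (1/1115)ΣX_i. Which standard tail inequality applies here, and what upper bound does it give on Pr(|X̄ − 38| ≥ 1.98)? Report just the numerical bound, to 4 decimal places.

With mean and variance of each term known, Chebyshev's inequality bounds the deviation of the sum (or sample mean).
Var(X̄) = Var(X_i)/n = 63/1115 = 0.056502.
Chebyshev: Pr(|X̄ − 38| ≥ 1.98) ≤ Var(X̄)/(1.98)² = 63/(1115·1.98²) = 0.0144.

0.0144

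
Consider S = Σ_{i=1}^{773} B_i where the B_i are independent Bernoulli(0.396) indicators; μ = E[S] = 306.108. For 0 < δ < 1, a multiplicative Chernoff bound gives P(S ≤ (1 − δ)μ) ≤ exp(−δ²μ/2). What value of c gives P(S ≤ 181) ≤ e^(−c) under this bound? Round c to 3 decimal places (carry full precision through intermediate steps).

25.566

Write 181 = (1 − δ)μ, so δ = 1 − 181/306.108 = 0.4087054…
Then the exponent is δ²μ/2 = (μ − 181)²/(2μ) = 25.566159.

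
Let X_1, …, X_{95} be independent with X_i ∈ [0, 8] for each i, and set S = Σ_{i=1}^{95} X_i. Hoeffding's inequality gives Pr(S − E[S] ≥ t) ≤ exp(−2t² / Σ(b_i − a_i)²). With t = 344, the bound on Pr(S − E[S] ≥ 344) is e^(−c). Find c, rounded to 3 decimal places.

38.926

Σ(b_i − a_i)² = 95·(8)² = 6080.
c = 2t²/6080 = 2·344²/6080 = 38.9263.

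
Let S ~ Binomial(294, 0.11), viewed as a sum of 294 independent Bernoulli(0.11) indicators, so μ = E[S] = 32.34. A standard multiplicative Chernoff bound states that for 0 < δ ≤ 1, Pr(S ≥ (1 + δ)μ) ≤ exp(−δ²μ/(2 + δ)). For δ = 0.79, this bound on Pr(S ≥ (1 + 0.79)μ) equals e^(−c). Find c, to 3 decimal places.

7.234

c = δ²μ/(2 + δ) = 0.79²·32.34/(2 + 0.79) = 7.2342.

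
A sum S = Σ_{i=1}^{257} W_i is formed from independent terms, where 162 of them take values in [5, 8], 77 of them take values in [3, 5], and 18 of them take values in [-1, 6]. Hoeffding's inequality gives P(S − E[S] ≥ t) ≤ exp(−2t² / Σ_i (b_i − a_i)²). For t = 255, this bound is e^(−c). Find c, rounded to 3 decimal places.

49.113

Σ(b_i − a_i)² = 162·3² + 77·2² + 18·7² = 2648.
c = 2t² / 2648 = 2·255² / 2648 = 49.1125.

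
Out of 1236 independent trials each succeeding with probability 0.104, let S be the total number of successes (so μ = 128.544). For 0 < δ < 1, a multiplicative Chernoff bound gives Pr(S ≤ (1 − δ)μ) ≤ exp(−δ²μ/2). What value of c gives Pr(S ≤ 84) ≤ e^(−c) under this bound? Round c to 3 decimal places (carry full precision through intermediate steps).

7.718

Write 84 = (1 − δ)μ, so δ = 1 − 84/128.544 = 0.3465273…
Then the exponent is δ²μ/2 = (μ − 84)²/(2μ) = 7.717855.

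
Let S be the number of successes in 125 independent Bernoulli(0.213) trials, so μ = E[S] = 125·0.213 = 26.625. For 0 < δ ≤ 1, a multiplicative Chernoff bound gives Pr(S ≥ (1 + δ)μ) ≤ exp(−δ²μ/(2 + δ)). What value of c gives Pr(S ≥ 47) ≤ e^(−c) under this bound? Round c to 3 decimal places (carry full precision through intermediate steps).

Write 47 = (1 + δ)μ, so δ = 47/26.625 − 1 = 0.7652582…
Then the exponent is δ²μ/(2 + δ) = (47 − μ)² / (μ·(2 + δ)) = 5.638582.

5.639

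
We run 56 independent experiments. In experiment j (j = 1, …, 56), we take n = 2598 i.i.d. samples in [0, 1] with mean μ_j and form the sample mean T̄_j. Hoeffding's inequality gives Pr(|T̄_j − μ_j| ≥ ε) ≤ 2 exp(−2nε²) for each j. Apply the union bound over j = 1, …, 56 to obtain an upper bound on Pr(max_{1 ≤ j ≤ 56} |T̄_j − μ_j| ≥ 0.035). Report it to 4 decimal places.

Per-experiment Hoeffding bound: 2·exp(−2·2598·0.035²) = 2·exp(−6.36510) = 0.0034411.
Union bound over 56 events: 56·0.0034411 = 0.19270.

0.1927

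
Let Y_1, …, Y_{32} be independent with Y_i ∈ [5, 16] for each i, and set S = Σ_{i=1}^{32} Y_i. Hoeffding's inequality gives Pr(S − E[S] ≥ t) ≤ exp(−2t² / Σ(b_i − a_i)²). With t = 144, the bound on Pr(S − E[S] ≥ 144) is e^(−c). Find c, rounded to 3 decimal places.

Σ(b_i − a_i)² = 32·(11)² = 3872.
c = 2t²/3872 = 2·144²/3872 = 10.7107.

10.711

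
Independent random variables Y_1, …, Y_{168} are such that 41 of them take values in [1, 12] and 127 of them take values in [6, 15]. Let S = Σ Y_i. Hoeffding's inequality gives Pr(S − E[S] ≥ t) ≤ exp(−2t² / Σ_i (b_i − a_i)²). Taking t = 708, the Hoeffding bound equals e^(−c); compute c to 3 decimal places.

Σ(b_i − a_i)² = 41·11² + 127·9² = 15248.
c = 2t² / 15248 = 2·708² / 15248 = 65.7482.

65.748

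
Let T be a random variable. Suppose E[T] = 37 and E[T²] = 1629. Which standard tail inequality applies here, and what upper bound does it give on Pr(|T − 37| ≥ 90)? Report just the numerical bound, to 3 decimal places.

0.032

The first two moments determine the variance, so Chebyshev's inequality is the sharpest standard bound available.
Var(T) = E[T²] − (E[T])² = 1629 − 1369 = 260.
Chebyshev's inequality: Pr(|T − μ| ≥ t) ≤ Var(T)/t² = 260/8100 = 0.0321.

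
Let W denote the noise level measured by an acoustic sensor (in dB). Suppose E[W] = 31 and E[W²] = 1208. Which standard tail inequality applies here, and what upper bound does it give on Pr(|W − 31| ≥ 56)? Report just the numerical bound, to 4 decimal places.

0.0788

The first two moments determine the variance, so Chebyshev's inequality is the sharpest standard bound available.
Var(W) = E[W²] − (E[W])² = 1208 − 961 = 247.
Chebyshev's inequality: Pr(|W − μ| ≥ t) ≤ Var(W)/t² = 247/3136 = 0.0788.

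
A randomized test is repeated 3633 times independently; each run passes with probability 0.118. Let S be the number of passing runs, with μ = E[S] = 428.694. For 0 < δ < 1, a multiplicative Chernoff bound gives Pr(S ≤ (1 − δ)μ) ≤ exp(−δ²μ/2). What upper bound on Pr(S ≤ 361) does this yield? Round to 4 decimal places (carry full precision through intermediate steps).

0.0048

Write 361 = (1 − δ)μ, so δ = 1 − 361/428.694 = 0.1579075…
Then the exponent is δ²μ/2 = (μ − 361)²/(2μ) = 5.344695.
Bound = exp(−5.344695) = 0.00477.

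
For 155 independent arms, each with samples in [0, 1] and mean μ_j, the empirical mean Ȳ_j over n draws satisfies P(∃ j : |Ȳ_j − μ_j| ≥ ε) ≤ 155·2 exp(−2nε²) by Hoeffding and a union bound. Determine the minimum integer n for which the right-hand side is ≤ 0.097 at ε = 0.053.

1437

Need 2·155·exp(−2nε²) ≤ 0.097, i.e. exp(−2nε²) ≤ 0.097/310.
So 2nε² ≥ ln(310/0.097) = 8.069617.
Hence n ≥ 8.069617/(2·0.053²) = 1436.386.
The smallest integer n is 1437.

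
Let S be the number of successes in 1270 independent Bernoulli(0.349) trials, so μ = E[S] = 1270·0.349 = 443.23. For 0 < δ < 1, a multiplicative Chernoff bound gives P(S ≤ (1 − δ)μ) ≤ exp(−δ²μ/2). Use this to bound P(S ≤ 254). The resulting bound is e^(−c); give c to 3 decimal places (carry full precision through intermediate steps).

40.394

Write 254 = (1 − δ)μ, so δ = 1 − 254/443.23 = 0.4269341…
Then the exponent is δ²μ/2 = (μ − 254)²/(2μ) = 40.394370.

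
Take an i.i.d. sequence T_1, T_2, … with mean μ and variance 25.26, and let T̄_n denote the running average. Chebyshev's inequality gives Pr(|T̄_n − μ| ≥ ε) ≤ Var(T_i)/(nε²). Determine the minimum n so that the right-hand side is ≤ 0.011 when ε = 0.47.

Require 25.26/(n·0.47²) ≤ 0.011, i.e. n ≥ 25.26/(0.011·0.47²) = 10395.490.
The smallest integer n is 10396.

10396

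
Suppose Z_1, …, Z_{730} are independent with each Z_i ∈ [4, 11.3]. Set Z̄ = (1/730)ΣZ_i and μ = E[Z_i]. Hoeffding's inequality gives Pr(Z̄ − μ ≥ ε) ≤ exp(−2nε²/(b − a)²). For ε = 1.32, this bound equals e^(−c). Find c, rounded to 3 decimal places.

47.737

c = 2nε²/(b − a)² = 2·730·1.32² / 7.3² = 47.7370.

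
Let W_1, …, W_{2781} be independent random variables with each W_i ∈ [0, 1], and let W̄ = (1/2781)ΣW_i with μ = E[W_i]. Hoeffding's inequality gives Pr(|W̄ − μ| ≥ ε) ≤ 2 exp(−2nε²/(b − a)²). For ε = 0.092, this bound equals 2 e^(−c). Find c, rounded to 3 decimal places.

47.077

c = 2nε²/(b − a)² = 2·2781·0.092² / 1² = 47.0768.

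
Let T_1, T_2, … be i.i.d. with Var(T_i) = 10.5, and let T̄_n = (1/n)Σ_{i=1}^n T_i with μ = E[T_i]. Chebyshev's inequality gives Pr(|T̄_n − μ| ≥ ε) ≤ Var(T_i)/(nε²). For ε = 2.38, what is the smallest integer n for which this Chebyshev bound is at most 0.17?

11

Require 10.5/(n·2.38²) ≤ 0.17, i.e. n ≥ 10.5/(0.17·2.38²) = 10.904.
The smallest integer n is 11.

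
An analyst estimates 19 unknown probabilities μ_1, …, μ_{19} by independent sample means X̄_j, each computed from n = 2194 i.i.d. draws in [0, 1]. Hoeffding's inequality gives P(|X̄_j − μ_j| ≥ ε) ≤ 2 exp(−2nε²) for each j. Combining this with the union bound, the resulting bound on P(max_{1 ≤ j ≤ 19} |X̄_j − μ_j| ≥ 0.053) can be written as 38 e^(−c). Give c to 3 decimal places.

12.326

Union bound over the 19 events: P(max_{1 ≤ j ≤ 19} |X̄_j − μ_j| ≥ 0.053) ≤ 19·2·exp(−2nε²) = 38 exp(−2·2194·0.053²).
So c = 2·2194·0.053² = 12.3259.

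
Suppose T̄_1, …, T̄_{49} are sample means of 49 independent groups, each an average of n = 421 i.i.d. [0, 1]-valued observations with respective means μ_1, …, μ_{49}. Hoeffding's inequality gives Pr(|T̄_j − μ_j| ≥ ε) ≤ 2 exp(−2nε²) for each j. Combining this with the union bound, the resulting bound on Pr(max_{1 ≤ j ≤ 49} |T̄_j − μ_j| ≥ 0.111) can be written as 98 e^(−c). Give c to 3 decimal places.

10.374

Union bound over the 49 events: Pr(max_{1 ≤ j ≤ 49} |T̄_j − μ_j| ≥ 0.111) ≤ 49·2·exp(−2nε²) = 98 exp(−2·421·0.111²).
So c = 2·421·0.111² = 10.3743.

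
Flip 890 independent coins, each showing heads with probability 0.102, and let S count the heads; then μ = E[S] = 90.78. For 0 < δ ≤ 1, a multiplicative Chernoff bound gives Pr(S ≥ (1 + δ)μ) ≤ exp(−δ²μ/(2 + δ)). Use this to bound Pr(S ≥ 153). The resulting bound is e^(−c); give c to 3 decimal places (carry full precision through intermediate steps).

Write 153 = (1 + δ)μ, so δ = 153/90.78 − 1 = 0.6853933…
Then the exponent is δ²μ/(2 + δ) = (153 − μ)² / (μ·(2 + δ)) = 15.880418.

15.880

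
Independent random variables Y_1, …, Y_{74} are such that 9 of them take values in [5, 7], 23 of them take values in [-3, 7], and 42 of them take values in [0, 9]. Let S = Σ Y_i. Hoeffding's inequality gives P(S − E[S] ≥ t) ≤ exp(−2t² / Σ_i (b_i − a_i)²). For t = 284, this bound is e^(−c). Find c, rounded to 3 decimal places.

Σ(b_i − a_i)² = 9·2² + 23·10² + 42·9² = 5738.
c = 2t² / 5738 = 2·284² / 5738 = 28.1129.

28.113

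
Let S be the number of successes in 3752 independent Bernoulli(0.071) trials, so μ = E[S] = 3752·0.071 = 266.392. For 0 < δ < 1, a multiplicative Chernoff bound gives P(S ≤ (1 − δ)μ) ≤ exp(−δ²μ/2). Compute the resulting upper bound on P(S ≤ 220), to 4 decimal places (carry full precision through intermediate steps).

Write 220 = (1 − δ)μ, so δ = 1 − 220/266.392 = 0.1741494…
Then the exponent is δ²μ/2 = (μ − 220)²/(2μ) = 4.039569.
Bound = exp(−4.039569) = 0.01761.

0.0176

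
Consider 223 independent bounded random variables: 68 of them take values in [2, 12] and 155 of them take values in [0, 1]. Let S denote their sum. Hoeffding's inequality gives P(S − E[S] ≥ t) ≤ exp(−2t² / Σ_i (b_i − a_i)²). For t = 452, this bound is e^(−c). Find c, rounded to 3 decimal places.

58.750

Σ(b_i − a_i)² = 68·10² + 155·1² = 6955.
c = 2t² / 6955 = 2·452² / 6955 = 58.7503.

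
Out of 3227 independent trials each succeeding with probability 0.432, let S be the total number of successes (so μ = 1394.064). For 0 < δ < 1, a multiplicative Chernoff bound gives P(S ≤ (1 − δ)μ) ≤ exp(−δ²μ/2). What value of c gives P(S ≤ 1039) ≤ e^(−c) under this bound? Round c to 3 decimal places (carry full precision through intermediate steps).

Write 1039 = (1 − δ)μ, so δ = 1 − 1039/1394.064 = 0.2546971…
Then the exponent is δ²μ/2 = (μ − 1039)²/(2μ) = 45.216878.

45.217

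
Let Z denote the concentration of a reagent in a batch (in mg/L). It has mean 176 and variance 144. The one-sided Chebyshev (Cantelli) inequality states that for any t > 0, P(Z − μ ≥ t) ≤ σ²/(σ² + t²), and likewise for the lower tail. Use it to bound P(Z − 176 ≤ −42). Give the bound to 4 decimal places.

0.0755

Here σ² = 144 and t = 42, so σ² + t² = 1908.
Cantelli's bound: 144/1908 = 0.0755.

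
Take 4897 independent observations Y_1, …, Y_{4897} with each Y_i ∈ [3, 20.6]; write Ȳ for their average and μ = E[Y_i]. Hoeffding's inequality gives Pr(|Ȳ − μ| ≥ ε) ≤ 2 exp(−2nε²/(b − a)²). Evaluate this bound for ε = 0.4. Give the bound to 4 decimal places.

Exponent: 2nε²/(b − a)² = 2·4897·0.4² / 17.6² = 5.05888.
Bound = 2·exp(−5.05888) = 0.01271.

0.0127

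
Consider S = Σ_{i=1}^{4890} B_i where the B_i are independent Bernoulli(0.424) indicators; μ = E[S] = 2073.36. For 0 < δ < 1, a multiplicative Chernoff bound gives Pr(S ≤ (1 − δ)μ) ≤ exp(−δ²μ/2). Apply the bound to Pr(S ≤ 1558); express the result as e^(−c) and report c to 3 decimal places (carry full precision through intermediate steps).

Write 1558 = (1 − δ)μ, so δ = 1 − 1558/2073.36 = 0.2485627…
Then the exponent is δ²μ/2 = (μ − 1558)²/(2μ) = 64.049642.

64.050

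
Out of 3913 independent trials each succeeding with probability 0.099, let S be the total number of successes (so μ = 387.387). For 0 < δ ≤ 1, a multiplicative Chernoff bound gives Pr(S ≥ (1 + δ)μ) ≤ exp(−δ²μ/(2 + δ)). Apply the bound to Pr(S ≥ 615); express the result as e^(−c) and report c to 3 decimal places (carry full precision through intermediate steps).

Write 615 = (1 + δ)μ, so δ = 615/387.387 − 1 = 0.5875597…
Then the exponent is δ²μ/(2 + δ) = (615 − μ)² / (μ·(2 + δ)) = 51.684307.

51.684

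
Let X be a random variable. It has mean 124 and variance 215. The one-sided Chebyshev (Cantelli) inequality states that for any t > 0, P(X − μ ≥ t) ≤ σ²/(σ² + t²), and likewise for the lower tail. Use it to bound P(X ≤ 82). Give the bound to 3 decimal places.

Here σ² = 215 and t = 42, so σ² + t² = 1979.
Cantelli's bound: 215/1979 = 0.1086.

0.109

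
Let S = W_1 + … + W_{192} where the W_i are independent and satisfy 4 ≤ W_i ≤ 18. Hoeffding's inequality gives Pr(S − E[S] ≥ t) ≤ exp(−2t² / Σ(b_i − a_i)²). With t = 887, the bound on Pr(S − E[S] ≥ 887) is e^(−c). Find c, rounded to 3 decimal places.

Σ(b_i − a_i)² = 192·(14)² = 37632.
c = 2t²/37632 = 2·887²/37632 = 41.8138.

41.814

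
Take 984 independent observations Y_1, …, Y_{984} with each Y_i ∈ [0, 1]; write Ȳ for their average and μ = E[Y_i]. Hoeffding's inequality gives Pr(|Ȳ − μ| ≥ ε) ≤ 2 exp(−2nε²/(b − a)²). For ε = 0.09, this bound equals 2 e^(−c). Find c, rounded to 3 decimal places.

c = 2nε²/(b − a)² = 2·984·0.09² / 1² = 15.9408.

15.941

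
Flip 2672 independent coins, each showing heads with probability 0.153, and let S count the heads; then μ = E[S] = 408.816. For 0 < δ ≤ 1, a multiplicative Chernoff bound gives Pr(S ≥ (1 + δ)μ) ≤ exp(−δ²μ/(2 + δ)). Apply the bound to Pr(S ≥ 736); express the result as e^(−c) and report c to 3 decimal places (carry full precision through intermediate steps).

93.508

Write 736 = (1 + δ)μ, so δ = 736/408.816 − 1 = 0.8003209…
Then the exponent is δ²μ/(2 + δ) = (736 − μ)² / (μ·(2 + δ)) = 93.507926.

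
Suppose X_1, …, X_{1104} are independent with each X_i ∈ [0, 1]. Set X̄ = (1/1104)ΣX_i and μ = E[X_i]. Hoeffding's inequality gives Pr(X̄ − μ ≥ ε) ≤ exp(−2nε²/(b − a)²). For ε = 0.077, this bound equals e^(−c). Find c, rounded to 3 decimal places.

c = 2nε²/(b − a)² = 2·1104·0.077² / 1² = 13.0912.

13.091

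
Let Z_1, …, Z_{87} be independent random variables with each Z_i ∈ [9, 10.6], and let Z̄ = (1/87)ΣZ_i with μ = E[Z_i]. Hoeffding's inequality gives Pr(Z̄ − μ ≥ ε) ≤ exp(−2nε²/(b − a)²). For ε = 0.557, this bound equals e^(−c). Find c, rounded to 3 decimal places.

c = 2nε²/(b − a)² = 2·87·0.557² / 1.6² = 21.0872.

21.087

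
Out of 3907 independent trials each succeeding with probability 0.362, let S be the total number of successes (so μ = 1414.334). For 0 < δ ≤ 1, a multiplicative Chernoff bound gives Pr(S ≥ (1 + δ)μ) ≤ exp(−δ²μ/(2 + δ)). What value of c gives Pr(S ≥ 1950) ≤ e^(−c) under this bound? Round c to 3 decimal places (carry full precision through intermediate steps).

85.288

Write 1950 = (1 + δ)μ, so δ = 1950/1414.334 − 1 = 0.3787408…
Then the exponent is δ²μ/(2 + δ) = (1950 − μ)² / (μ·(2 + δ)) = 85.288222.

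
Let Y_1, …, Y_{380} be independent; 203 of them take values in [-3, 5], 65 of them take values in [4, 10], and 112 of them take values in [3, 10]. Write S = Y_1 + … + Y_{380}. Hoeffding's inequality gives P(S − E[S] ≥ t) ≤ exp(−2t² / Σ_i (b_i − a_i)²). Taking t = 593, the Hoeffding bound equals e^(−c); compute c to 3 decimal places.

33.780

Σ(b_i − a_i)² = 203·8² + 65·6² + 112·7² = 20820.
c = 2t² / 20820 = 2·593² / 20820 = 33.7799.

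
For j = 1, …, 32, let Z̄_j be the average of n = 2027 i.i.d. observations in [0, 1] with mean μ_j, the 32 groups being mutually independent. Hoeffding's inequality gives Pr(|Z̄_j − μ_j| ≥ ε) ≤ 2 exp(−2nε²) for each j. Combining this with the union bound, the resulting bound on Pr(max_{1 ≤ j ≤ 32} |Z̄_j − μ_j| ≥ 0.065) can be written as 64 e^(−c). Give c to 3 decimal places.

17.128

Union bound over the 32 events: Pr(max_{1 ≤ j ≤ 32} |Z̄_j − μ_j| ≥ 0.065) ≤ 32·2·exp(−2nε²) = 64 exp(−2·2027·0.065²).
So c = 2·2027·0.065² = 17.1282.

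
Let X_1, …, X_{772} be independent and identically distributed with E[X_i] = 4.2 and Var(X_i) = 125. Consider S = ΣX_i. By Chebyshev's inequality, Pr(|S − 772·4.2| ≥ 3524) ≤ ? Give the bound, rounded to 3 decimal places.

Var(S) = n·Var(X_i) = 772·125 = 96500.
Chebyshev: Pr(|S − 772·4.2| ≥ 3524) ≤ Var(S)/3524² = 96500/12418576 = 0.0078.

0.008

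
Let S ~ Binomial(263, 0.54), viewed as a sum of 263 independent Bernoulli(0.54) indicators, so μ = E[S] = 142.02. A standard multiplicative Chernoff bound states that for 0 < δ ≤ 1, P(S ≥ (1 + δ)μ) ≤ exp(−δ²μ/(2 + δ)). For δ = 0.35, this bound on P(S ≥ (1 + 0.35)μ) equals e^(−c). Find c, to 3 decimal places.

7.403

c = δ²μ/(2 + δ) = 0.35²·142.02/(2 + 0.35) = 7.4032.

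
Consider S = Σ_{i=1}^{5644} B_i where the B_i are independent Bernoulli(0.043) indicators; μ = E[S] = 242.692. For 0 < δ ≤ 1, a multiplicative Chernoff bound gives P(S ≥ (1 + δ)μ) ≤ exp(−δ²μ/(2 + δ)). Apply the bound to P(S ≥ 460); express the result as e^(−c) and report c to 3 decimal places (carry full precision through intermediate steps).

67.203

Write 460 = (1 + δ)μ, so δ = 460/242.692 − 1 = 0.8954065…
Then the exponent is δ²μ/(2 + δ) = (460 − μ)² / (μ·(2 + δ)) = 67.202653.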